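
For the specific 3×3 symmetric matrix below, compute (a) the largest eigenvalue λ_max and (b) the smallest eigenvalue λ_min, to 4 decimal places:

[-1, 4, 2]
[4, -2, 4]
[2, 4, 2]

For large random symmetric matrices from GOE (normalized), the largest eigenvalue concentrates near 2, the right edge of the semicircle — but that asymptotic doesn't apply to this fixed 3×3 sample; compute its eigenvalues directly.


Since M is real symmetric, all three eigenvalues are real; they are the roots of det(λI − M) = λ³ − (tr M) λ² + s λ − det M, where s is the sum of the principal 2×2 minors.
tr M = -1 + (-2) + 2 = -1.
s = ((-1)·(-2) − 4²) + ((-1)·2 − 2²) + ((-2)·2 − 4²) = -14 + (-6) + (-20) = -40.
det M (expand along row 1) = (-1)·(-20) − 4·0 + 2·20 = 60.
Characteristic polynomial: λ³ + λ² − 40λ − 60 = 0.
Substitute λ = y + (tr M)/3 = y − 0.333333 to remove the quadratic term: y³ + p·y + q = 0 with p = s − (tr M)²/3 = -40.333333 and q = −2(tr M)³/27 + (tr M)·s/3 − det M = -46.592593.
Three real roots ⇒ use the trigonometric (Viète) form: r = 2√(−p/3) = 7.333333, φ = arccos(3q/(p·r)) = arccos(0.472577) = 1.078584 rad.
y_k = r·cos(φ/3 − 2πk/3) for k = 0, 1, 2 gives y = 6.864462, -1.197796, -5.666667.
λ_k = y_k − 0.333333 gives λ = 6.5311, -1.5311, -6.0000 (check: the sum is -1.0000 = tr M).

Hence λ_max = 6.5311 and λ_min = -6.0000.


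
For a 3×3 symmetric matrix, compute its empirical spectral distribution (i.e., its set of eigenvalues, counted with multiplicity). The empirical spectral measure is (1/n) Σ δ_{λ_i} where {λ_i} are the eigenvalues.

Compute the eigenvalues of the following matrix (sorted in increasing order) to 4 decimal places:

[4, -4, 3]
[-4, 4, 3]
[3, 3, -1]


Since M is real symmetric, all three eigenvalues are real; they are the roots of det(λI − M) = λ³ − (tr M) λ² + s λ − det M, where s is the sum of the principal 2×2 minors.
tr M = 4 + 4 + (-1) = 7.
s = (4·4 − (-4)²) + (4·(-1) − 3²) + (4·(-1) − 3²) = 0 + (-13) + (-13) = -26.
det M (expand along row 1) = 4·(-13) − (-4)·(-5) + 3·(-24) = -144.
Characteristic polynomial: λ³ − 7λ² − 26λ + 144 = 0.
Substitute λ = y + (tr M)/3 = y + 2.333333 to remove the quadratic term: y³ + p·y + q = 0 with p = s − (tr M)²/3 = -42.333333 and q = −2(tr M)³/27 + (tr M)·s/3 − det M = 57.925926.
Three real roots ⇒ use the trigonometric (Viète) form: r = 2√(−p/3) = 7.512952, φ = arccos(3q/(p·r)) = arccos(-0.546388) = 2.148842 rad.
y_k = r·cos(φ/3 − 2πk/3) for k = 0, 1, 2 gives y = 5.666667, 1.438669, -7.105335.
λ_k = y_k + 2.333333 gives λ = 8.0000, 3.7720, -4.7720 (check: the sum is 7.0000 = tr M).

Eigenvalues sorted in increasing order: [-4.7720, 3.7720, 8.0000].


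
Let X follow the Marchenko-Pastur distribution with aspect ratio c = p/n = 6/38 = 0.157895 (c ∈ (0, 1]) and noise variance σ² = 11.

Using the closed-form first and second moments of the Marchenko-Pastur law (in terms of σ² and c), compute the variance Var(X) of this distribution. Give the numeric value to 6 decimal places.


Recall the MP moments m_1 = E[X] = σ² and m_2 = E[X²] = σ⁴ (1 + c).
m_1 = E[X] = σ² = 11, so m_1² = 121.
m_2 = E[X²] = σ⁴ (1 + c) = 121 · (1 + 0.157895) = 121 · 1.157895 = 140.105263.
(Note m_2 − m_1² simplifies to c · σ⁴ = 0.157895 · 121.)

Var(X) = m_2 − m_1² = 140.105263 − 121 = 19.105263.


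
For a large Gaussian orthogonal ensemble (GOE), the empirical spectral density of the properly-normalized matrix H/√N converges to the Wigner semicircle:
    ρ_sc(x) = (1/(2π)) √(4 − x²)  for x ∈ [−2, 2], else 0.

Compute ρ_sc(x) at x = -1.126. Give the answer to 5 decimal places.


ρ_sc(x) = (1/(2π)) √(4 − x²). With x = -1.126:
  4 − x² = 4 − (-1.126)² = 4 − 1.267876 = 2.732124.
  √(4 − x²) = 1.652914.
  1/(2π) = 0.159155.
  ρ_sc(-1.126) = 0.159155 · 1.652914 = 0.263069.

Rounded to 5 decimal places: ρ_sc(-1.126) ≈ 0.26307.


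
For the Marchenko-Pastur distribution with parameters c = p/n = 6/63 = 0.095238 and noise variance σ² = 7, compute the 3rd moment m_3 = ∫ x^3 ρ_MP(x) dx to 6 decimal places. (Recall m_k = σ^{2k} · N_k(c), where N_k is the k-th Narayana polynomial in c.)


E[X³] = σ⁶ (1 + 3c + c²) (third MP moment). With σ² = 7 (so σ⁶ = 343) and c = 6/63 = 0.095238: E[X³] = 343 · (1 + 3·0.095238 + (0.095238)²) = 343 · 1.294785.

So E[X^3] = 444.111111.


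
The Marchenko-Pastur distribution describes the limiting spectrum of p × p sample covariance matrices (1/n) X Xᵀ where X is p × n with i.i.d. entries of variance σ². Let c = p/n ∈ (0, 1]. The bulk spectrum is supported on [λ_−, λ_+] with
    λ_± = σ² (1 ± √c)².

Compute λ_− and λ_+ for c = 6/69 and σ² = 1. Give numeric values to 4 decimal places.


c = 6/69 = 0.086957; √c = 0.294884.
λ_− = σ² (1 − √c)² = 1 · (1 − 0.294884)² = 1 · (0.705116)² = 0.497189.
λ_+ = σ² (1 + √c)² = 1 · (1 + 0.294884)² = 1 · (1.294884)² = 1.676724.

Rounded to 4 decimal places: λ_− ≈ 0.4972, λ_+ ≈ 1.6767.


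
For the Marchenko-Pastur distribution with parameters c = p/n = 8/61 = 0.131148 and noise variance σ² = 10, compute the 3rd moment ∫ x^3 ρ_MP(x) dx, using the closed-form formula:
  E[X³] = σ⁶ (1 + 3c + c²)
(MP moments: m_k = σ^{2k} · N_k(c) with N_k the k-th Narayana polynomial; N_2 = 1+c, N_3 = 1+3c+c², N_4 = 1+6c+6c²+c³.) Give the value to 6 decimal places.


E[X³] = σ⁶ (1 + 3c + c²) (third MP moment). With σ² = 10 (so σ⁶ = 1000) and c = 8/61 = 0.131148: E[X³] = 1000 · (1 + 3·0.131148 + (0.131148)²) = 1000 · 1.410642.

So E[X^3] = 1410.642300.


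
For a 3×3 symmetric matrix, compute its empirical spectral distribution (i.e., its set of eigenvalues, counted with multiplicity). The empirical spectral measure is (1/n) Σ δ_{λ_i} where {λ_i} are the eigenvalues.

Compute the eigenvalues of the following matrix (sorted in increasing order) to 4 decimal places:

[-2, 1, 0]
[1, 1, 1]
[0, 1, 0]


Since M is real symmetric, all three eigenvalues are real; they are the roots of det(λI − M) = λ³ − (tr M) λ² + s λ − det M, where s is the sum of the principal 2×2 minors.
tr M = -2 + 1 + 0 = -1.
s = ((-2)·1 − 1²) + ((-2)·0 − 0²) + (1·0 − 1²) = -3 + 0 + (-1) = -4.
det M (expand along row 1) = (-2)·(-1) − 1·0 + 0·1 = 2.
Characteristic polynomial: λ³ + λ² − 4λ − 2 = 0.
Substitute λ = y + (tr M)/3 = y − 0.333333 to remove the quadratic term: y³ + p·y + q = 0 with p = s − (tr M)²/3 = -4.333333 and q = −2(tr M)³/27 + (tr M)·s/3 − det M = -0.592593.
Three real roots ⇒ use the trigonometric (Viète) form: r = 2√(−p/3) = 2.403701, φ = arccos(3q/(p·r)) = arccos(0.170677) = 1.399280 rad.
y_k = r·cos(φ/3 − 2πk/3) for k = 0, 1, 2 gives y = 2.146940, -0.137350, -2.009590.
λ_k = y_k − 0.333333 gives λ = 1.8136, -0.4707, -2.3429 (check: the sum is -1.0000 = tr M).

Eigenvalues sorted in increasing order: [-2.3429, -0.4707, 1.8136].


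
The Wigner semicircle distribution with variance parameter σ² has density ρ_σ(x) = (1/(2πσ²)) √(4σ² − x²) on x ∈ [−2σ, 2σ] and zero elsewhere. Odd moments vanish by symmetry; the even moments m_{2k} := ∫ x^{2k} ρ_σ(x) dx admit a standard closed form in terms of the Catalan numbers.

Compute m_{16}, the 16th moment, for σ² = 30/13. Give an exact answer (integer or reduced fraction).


By the scaled semicircle moment identity, m_{2k} = σ^{2k} · C_k with k = 8.
C_8 = (1/(k+1)) · C(2k, k) = (1/9) · C(16, 8) = (1/9) · 12870 = 1430.
σ^{2k} = (σ²)^k = (30/13)^8 = 656100000000/815730721.

Therefore m_{16} = σ^{16} · C_8 = (656100000000/815730721) · 1430 = 72171000000000/62748517.


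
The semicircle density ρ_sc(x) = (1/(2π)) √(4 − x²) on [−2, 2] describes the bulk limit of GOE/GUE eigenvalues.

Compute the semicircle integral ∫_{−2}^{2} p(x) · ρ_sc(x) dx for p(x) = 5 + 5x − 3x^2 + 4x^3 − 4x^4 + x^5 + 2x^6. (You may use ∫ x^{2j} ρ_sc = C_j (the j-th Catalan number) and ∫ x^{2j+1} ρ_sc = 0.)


Write p(x) = Σ a_i x^i, split into monomials and integrate each against ρ_sc separately.
Using ∫ x^{2j} ρ_sc = C_j = (1/(j+1)) C(2j, j) (Catalan numbers) and ∫ x^{2j+1} ρ_sc = 0 (odd monomials vanish by symmetry):
  i = 0 (even): a_0 · C_{0} = 5 · 1 = 5
  i = 1 (odd): ∫ x^1 ρ_sc = 0 (vanishes)
  i = 2 (even): a_2 · C_{1} = -3 · 1 = -3
  i = 3 (odd): ∫ x^3 ρ_sc = 0 (vanishes)
  i = 4 (even): a_4 · C_{2} = -4 · 2 = -8
  i = 5 (odd): ∫ x^5 ρ_sc = 0 (vanishes)
  i = 6 (even): a_6 · C_{3} = 2 · 5 = 10

Summing the contributions: ∫_{−2}^{2} p(x) ρ_sc(x) dx = 5 + (-3) + (-8) + 10 = 4.


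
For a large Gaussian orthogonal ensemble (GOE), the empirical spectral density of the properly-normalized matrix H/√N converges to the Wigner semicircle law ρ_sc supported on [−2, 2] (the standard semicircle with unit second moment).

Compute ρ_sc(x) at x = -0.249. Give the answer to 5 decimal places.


ρ_sc(x) = (1/(2π)) √(4 − x²). With x = -0.249:
  4 − x² = 4 − (-0.249)² = 4 − 0.062001 = 3.937999.
  √(4 − x²) = 1.984439.
  1/(2π) = 0.159155.
  ρ_sc(-0.249) = 0.159155 · 1.984439 = 0.315833.

Rounded to 5 decimal places: ρ_sc(-0.249) ≈ 0.31583.


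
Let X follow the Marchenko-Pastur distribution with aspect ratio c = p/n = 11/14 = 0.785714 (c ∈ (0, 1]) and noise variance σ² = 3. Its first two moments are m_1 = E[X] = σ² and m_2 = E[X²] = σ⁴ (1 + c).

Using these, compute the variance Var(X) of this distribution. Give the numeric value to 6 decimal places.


m_1 = E[X] = σ² = 3, so m_1² = 9.
m_2 = E[X²] = σ⁴ (1 + c) = 9 · (1 + 0.785714) = 9 · 1.785714 = 16.071429.
(Note m_2 − m_1² simplifies to c · σ⁴ = 0.785714 · 9.)

Var(X) = m_2 − m_1² = 16.071429 − 9 = 7.071429.


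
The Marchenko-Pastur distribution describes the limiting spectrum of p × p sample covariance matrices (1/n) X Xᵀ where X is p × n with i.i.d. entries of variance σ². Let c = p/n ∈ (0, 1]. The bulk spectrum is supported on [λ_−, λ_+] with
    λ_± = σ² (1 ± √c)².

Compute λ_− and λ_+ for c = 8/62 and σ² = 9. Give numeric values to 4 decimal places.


c = 8/62 = 0.129032; √c = 0.359211.
λ_− = σ² (1 − √c)² = 9 · (1 − 0.359211)² = 9 · (0.640789)² = 3.695499.
λ_+ = σ² (1 + √c)² = 9 · (1 + 0.359211)² = 9 · (1.359211)² = 16.627081.

Rounded to 4 decimal places: λ_− ≈ 3.6955, λ_+ ≈ 16.6271.


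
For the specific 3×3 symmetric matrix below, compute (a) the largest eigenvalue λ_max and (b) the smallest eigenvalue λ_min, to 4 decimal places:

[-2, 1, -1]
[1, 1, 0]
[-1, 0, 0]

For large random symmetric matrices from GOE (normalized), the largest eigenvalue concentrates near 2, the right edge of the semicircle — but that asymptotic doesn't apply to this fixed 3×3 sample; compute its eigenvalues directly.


Since M is real symmetric, all three eigenvalues are real; they are the roots of det(λI − M) = λ³ − (tr M) λ² + s λ − det M, where s is the sum of the principal 2×2 minors.
tr M = -2 + 1 + 0 = -1.
s = ((-2)·1 − 1²) + ((-2)·0 − (-1)²) + (1·0 − 0²) = -3 + (-1) + 0 = -4.
det M (expand along row 1) = (-2)·0 − 1·0 + (-1)·1 = -1.
Characteristic polynomial: λ³ + λ² − 4λ + 1 = 0.
Substitute λ = y + (tr M)/3 = y − 0.333333 to remove the quadratic term: y³ + p·y + q = 0 with p = s − (tr M)²/3 = -4.333333 and q = −2(tr M)³/27 + (tr M)·s/3 − det M = 2.407407.
Three real roots ⇒ use the trigonometric (Viète) form: r = 2√(−p/3) = 2.403701, φ = arccos(3q/(p·r)) = arccos(-0.693375) = 2.336959 rad.
y_k = r·cos(φ/3 − 2πk/3) for k = 0, 1, 2 gives y = 1.710536, 0.607224, -2.317760.
λ_k = y_k − 0.333333 gives λ = 1.3772, 0.2739, -2.6511 (check: the sum is -1.0000 = tr M).

Hence λ_max = 1.3772 and λ_min = -2.6511.


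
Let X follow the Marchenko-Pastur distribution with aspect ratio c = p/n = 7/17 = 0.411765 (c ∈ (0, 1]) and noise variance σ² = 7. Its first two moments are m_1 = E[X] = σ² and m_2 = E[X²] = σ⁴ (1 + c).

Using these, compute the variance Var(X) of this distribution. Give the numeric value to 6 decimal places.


m_1 = E[X] = σ² = 7, so m_1² = 49.
m_2 = E[X²] = σ⁴ (1 + c) = 49 · (1 + 0.411765) = 49 · 1.411765 = 69.176471.
(Note m_2 − m_1² simplifies to c · σ⁴ = 0.411765 · 49.)

Var(X) = m_2 − m_1² = 69.176471 − 49 = 20.176471.


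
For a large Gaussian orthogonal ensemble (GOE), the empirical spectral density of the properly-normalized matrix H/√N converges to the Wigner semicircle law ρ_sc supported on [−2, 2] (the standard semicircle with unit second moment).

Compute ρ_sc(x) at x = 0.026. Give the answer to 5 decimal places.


ρ_sc(x) = (1/(2π)) √(4 − x²). With x = 0.026:
  4 − x² = 4 − (0.026)² = 4 − 0.000676 = 3.999324.
  √(4 − x²) = 1.999831.
  1/(2π) = 0.159155.
  ρ_sc(0.026) = 0.159155 · 1.999831 = 0.318283.

Rounded to 5 decimal places: ρ_sc(0.026) ≈ 0.31828.


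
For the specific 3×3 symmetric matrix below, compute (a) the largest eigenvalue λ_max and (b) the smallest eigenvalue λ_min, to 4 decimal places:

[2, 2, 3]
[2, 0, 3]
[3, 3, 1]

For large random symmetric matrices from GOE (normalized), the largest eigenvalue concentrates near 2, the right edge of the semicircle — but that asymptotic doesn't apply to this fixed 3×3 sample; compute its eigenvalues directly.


Since M is real symmetric, all three eigenvalues are real; they are the roots of det(λI − M) = λ³ − (tr M) λ² + s λ − det M, where s is the sum of the principal 2×2 minors.
tr M = 2 + 0 + 1 = 3.
s = (2·0 − 2²) + (2·1 − 3²) + (0·1 − 3²) = -4 + (-7) + (-9) = -20.
det M (expand along row 1) = 2·(-9) − 2·(-7) + 3·6 = 14.
Characteristic polynomial: λ³ − 3λ² − 20λ − 14 = 0.
Substitute λ = y + (tr M)/3 = y + 1.000000 to remove the quadratic term: y³ + p·y + q = 0 with p = s − (tr M)²/3 = -23.000000 and q = −2(tr M)³/27 + (tr M)·s/3 − det M = -36.000000.
Three real roots ⇒ use the trigonometric (Viète) form: r = 2√(−p/3) = 5.537749, φ = arccos(3q/(p·r)) = arccos(0.847935) = 0.558718 rad.
y_k = r·cos(φ/3 − 2πk/3) for k = 0, 1, 2 gives y = 5.441988, -1.832975, -3.609013.
λ_k = y_k + 1.000000 gives λ = 6.4420, -0.8330, -2.6090 (check: the sum is 3.0000 = tr M).

Hence λ_max = 6.4420 and λ_min = -2.6090.


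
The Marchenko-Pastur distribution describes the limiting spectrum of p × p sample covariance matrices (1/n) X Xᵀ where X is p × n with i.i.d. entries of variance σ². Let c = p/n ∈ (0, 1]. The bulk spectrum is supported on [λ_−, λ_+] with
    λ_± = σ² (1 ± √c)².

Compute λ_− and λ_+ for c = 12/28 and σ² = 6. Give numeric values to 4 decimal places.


c = 12/28 = 0.428571; √c = 0.654654.
λ_− = σ² (1 − √c)² = 6 · (1 − 0.654654)² = 6 · (0.345346)² = 0.715585.
λ_+ = σ² (1 + √c)² = 6 · (1 + 0.654654)² = 6 · (1.654654)² = 16.427273.

Rounded to 4 decimal places: λ_− ≈ 0.7156, λ_+ ≈ 16.4273.


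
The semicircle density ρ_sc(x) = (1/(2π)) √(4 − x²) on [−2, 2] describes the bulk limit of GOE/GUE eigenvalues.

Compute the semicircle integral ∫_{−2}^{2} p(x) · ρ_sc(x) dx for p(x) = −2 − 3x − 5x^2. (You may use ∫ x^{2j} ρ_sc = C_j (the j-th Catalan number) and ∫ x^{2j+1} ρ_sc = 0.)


Write p(x) = Σ a_i x^i, split into monomials and integrate each against ρ_sc separately.
Using ∫ x^{2j} ρ_sc = C_j = (1/(j+1)) C(2j, j) (Catalan numbers) and ∫ x^{2j+1} ρ_sc = 0 (odd monomials vanish by symmetry):
  i = 0 (even): a_0 · C_{0} = -2 · 1 = -2
  i = 1 (odd): ∫ x^1 ρ_sc = 0 (vanishes)
  i = 2 (even): a_2 · C_{1} = -5 · 1 = -5

Summing the contributions: ∫_{−2}^{2} p(x) ρ_sc(x) dx = (-2) + (-5) = -7.


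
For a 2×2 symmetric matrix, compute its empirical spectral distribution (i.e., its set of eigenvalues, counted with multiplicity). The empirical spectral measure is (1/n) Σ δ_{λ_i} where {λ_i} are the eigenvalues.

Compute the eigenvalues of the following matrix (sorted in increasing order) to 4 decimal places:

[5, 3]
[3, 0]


Since M is real symmetric, both eigenvalues are real; they are the roots of det(λI − M) = λ² − (tr M) λ + det M.
tr M = 5 + 0 = 5.
det M = 5·0 − 3² = 0 − 9 = -9.
Characteristic polynomial: λ² − 5λ − 9 = 0.
Discriminant Δ = (tr M)² − 4·det M = 25 − (-36) = 61; √Δ = 7.810250.
λ = (tr M ± √Δ)/2 = (5 ± 7.810250)/2, giving (tr M − √Δ)/2 = -1.4051 and (tr M + √Δ)/2 = 6.4051.

Eigenvalues sorted in increasing order: [-1.4051, 6.4051].


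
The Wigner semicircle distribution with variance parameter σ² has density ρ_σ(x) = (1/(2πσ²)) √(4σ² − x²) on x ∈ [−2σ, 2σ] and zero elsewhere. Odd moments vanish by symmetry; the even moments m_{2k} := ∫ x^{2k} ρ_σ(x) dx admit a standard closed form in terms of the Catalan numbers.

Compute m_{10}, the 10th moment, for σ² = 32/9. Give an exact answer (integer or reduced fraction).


By the scaled semicircle moment identity, m_{2k} = σ^{2k} · C_k with k = 5.
C_5 = (1/(k+1)) · C(2k, k) = (1/6) · C(10, 5) = (1/6) · 252 = 42.
σ^{2k} = (σ²)^k = (32/9)^5 = 33554432/59049.

Therefore m_{10} = σ^{10} · C_5 = (33554432/59049) · 42 = 469762048/19683.


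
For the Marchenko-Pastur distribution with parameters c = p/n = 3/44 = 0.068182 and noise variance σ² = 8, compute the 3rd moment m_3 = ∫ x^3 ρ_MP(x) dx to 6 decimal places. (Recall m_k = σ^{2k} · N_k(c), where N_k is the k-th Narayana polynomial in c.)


E[X³] = σ⁶ (1 + 3c + c²) (third MP moment). With σ² = 8 (so σ⁶ = 512) and c = 3/44 = 0.068182: E[X³] = 512 · (1 + 3·0.068182 + (0.068182)²) = 512 · 1.209194.

So E[X^3] = 619.107438.


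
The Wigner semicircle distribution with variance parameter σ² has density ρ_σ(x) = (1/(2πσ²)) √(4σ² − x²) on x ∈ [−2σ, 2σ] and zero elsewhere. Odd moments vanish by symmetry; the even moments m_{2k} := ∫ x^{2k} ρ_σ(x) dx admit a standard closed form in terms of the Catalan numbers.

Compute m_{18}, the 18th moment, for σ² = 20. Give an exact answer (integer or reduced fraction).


By the scaled semicircle moment identity, m_{2k} = σ^{2k} · C_k with k = 9.
C_9 = (1/(k+1)) · C(2k, k) = (1/10) · C(18, 9) = (1/10) · 48620 = 4862.
σ^{2k} = (σ²)^k = (20)^9 = 512000000000.

Therefore m_{18} = σ^{18} · C_9 = 512000000000 · 4862 = 2489344000000000.


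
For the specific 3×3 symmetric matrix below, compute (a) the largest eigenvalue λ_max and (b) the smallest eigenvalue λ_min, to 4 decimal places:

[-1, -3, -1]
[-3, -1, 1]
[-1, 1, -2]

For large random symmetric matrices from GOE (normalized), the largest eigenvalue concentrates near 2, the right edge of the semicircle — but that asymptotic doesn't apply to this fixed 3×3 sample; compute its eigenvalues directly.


Since M is real symmetric, all three eigenvalues are real; they are the roots of det(λI − M) = λ³ − (tr M) λ² + s λ − det M, where s is the sum of the principal 2×2 minors.
tr M = -1 + (-1) + (-2) = -4.
s = ((-1)·(-1) − (-3)²) + ((-1)·(-2) − (-1)²) + ((-1)·(-2) − 1²) = -8 + 1 + 1 = -6.
det M (expand along row 1) = (-1)·1 − (-3)·7 + (-1)·(-4) = 24.
Characteristic polynomial: λ³ + 4λ² − 6λ − 24 = 0.
Substitute λ = y + (tr M)/3 = y − 1.333333 to remove the quadratic term: y³ + p·y + q = 0 with p = s − (tr M)²/3 = -11.333333 and q = −2(tr M)³/27 + (tr M)·s/3 − det M = -11.259259.
Three real roots ⇒ use the trigonometric (Viète) form: r = 2√(−p/3) = 3.887301, φ = arccos(3q/(p·r)) = arccos(0.766700) = 0.697112 rad.
y_k = r·cos(φ/3 − 2πk/3) for k = 0, 1, 2 gives y = 3.782823, -1.116156, -2.666667.
λ_k = y_k − 1.333333 gives λ = 2.4495, -2.4495, -4.0000 (check: the sum is -4.0000 = tr M).

Hence λ_max = 2.4495 and λ_min = -4.0000.


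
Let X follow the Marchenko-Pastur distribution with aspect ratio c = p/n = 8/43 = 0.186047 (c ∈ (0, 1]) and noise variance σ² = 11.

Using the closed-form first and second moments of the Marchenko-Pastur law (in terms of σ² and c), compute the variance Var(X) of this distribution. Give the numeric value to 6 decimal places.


Recall the MP moments m_1 = E[X] = σ² and m_2 = E[X²] = σ⁴ (1 + c).
m_1 = E[X] = σ² = 11, so m_1² = 121.
m_2 = E[X²] = σ⁴ (1 + c) = 121 · (1 + 0.186047) = 121 · 1.186047 = 143.511628.
(Note m_2 − m_1² simplifies to c · σ⁴ = 0.186047 · 121.)

Var(X) = m_2 − m_1² = 143.511628 − 121 = 22.511628.


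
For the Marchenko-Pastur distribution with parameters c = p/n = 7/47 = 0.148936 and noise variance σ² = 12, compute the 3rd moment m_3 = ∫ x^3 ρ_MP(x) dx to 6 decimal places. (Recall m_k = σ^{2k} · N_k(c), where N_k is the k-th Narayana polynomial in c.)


E[X³] = σ⁶ (1 + 3c + c²) (third MP moment). With σ² = 12 (so σ⁶ = 1728) and c = 7/47 = 0.148936: E[X³] = 1728 · (1 + 3·0.148936 + (0.148936)²) = 1728 · 1.468990.

So E[X^3] = 2538.415573.


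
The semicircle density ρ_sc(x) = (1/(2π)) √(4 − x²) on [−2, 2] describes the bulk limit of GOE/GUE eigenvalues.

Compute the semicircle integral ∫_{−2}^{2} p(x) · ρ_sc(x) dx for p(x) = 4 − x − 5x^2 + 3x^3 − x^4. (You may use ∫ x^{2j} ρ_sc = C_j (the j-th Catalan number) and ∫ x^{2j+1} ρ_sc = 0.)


Write p(x) = Σ a_i x^i, split into monomials and integrate each against ρ_sc separately.
Using ∫ x^{2j} ρ_sc = C_j = (1/(j+1)) C(2j, j) (Catalan numbers) and ∫ x^{2j+1} ρ_sc = 0 (odd monomials vanish by symmetry):
  i = 0 (even): a_0 · C_{0} = 4 · 1 = 4
  i = 1 (odd): ∫ x^1 ρ_sc = 0 (vanishes)
  i = 2 (even): a_2 · C_{1} = -5 · 1 = -5
  i = 3 (odd): ∫ x^3 ρ_sc = 0 (vanishes)
  i = 4 (even): a_4 · C_{2} = -1 · 2 = -2

Summing the contributions: ∫_{−2}^{2} p(x) ρ_sc(x) dx = 4 + (-5) + (-2) = -3.


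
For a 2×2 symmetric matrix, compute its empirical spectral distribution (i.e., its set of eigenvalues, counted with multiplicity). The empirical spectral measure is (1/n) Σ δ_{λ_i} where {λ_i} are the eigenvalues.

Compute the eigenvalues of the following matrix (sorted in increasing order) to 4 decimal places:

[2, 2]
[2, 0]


Since M is real symmetric, both eigenvalues are real; they are the roots of det(λI − M) = λ² − (tr M) λ + det M.
tr M = 2 + 0 = 2.
det M = 2·0 − 2² = 0 − 4 = -4.
Characteristic polynomial: λ² − 2λ − 4 = 0.
Discriminant Δ = (tr M)² − 4·det M = 4 − (-16) = 20; √Δ = 4.472136.
λ = (tr M ± √Δ)/2 = (2 ± 4.472136)/2, giving (tr M − √Δ)/2 = -1.2361 and (tr M + √Δ)/2 = 3.2361.

Eigenvalues sorted in increasing order: [-1.2361, 3.2361].


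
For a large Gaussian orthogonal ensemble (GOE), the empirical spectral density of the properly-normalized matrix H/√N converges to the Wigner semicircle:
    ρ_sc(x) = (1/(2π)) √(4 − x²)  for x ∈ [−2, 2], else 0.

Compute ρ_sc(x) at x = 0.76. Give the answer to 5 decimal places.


ρ_sc(x) = (1/(2π)) √(4 − x²). With x = 0.76:
  4 − x² = 4 − (0.76)² = 4 − 0.577600 = 3.422400.
  √(4 − x²) = 1.849973.
  1/(2π) = 0.159155.
  ρ_sc(0.76) = 0.159155 · 1.849973 = 0.294432.

Rounded to 5 decimal places: ρ_sc(0.76) ≈ 0.29443.


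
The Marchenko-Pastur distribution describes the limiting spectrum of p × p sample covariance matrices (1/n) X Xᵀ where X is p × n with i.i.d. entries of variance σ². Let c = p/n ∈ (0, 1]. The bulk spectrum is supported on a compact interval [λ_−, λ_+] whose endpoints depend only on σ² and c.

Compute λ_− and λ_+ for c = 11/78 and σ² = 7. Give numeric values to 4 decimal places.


c = 11/78 = 0.141026; √c = 0.375534.
λ_− = σ² (1 − √c)² = 7 · (1 − 0.375534)² = 7 · (0.624466)² = 2.729706.
λ_+ = σ² (1 + √c)² = 7 · (1 + 0.375534)² = 7 · (1.375534)² = 13.244653.

Rounded to 4 decimal places: λ_− ≈ 2.7297, λ_+ ≈ 13.2447.


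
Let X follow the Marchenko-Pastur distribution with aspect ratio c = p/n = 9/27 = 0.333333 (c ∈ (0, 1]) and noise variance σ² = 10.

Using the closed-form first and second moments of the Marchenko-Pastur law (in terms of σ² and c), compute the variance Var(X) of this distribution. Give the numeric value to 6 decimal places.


Recall the MP moments m_1 = E[X] = σ² and m_2 = E[X²] = σ⁴ (1 + c).
m_1 = E[X] = σ² = 10, so m_1² = 100.
m_2 = E[X²] = σ⁴ (1 + c) = 100 · (1 + 0.333333) = 100 · 1.333333 = 133.333333.
(Note m_2 − m_1² simplifies to c · σ⁴ = 0.333333 · 100.)

Var(X) = m_2 − m_1² = 133.333333 − 100 = 33.333333.


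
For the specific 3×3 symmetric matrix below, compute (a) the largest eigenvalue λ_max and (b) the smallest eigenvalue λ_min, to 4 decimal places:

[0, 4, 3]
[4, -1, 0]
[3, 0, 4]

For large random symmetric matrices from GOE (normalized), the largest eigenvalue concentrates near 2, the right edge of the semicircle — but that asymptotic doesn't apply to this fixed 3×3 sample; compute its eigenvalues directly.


Since M is real symmetric, all three eigenvalues are real; they are the roots of det(λI − M) = λ³ − (tr M) λ² + s λ − det M, where s is the sum of the principal 2×2 minors.
tr M = 0 + (-1) + 4 = 3.
s = (0·(-1) − 4²) + (0·4 − 3²) + ((-1)·4 − 0²) = -16 + (-9) + (-4) = -29.
det M (expand along row 1) = 0·(-4) − 4·16 + 3·3 = -55.
Characteristic polynomial: λ³ − 3λ² − 29λ + 55 = 0.
Substitute λ = y + (tr M)/3 = y + 1.000000 to remove the quadratic term: y³ + p·y + q = 0 with p = s − (tr M)²/3 = -32.000000 and q = −2(tr M)³/27 + (tr M)·s/3 − det M = 24.000000.
Three real roots ⇒ use the trigonometric (Viète) form: r = 2√(−p/3) = 6.531973, φ = arccos(3q/(p·r)) = arccos(-0.344459) = 1.922459 rad.
y_k = r·cos(φ/3 − 2πk/3) for k = 0, 1, 2 gives y = 5.236068, 0.763932, -6.000000.
λ_k = y_k + 1.000000 gives λ = 6.2361, 1.7639, -5.0000 (check: the sum is 3.0000 = tr M).

Hence λ_max = 6.2361 and λ_min = -5.0000.


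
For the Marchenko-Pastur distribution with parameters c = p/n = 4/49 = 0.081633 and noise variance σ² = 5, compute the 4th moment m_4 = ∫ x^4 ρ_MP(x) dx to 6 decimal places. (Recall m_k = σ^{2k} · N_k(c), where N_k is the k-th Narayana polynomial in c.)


E[X⁴] = σ⁸ (1 + 6c + 6c² + c³) (fourth MP moment). With σ² = 5 (so σ⁸ = 625) and c = 4/49 = 0.081633: E[X⁴] = 625 · (1 + 6·0.081633 + 6·(0.081633)² + (0.081633)³) = 625 · 1.530323.

So E[X^4] = 956.452031.


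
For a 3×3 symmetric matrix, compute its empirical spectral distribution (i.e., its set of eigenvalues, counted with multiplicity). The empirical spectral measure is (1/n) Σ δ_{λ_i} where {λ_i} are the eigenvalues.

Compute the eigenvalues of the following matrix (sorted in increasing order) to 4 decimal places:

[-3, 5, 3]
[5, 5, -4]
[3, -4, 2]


Since M is real symmetric, all three eigenvalues are real; they are the roots of det(λI − M) = λ³ − (tr M) λ² + s λ − det M, where s is the sum of the principal 2×2 minors.
tr M = -3 + 5 + 2 = 4.
s = ((-3)·5 − 5²) + ((-3)·2 − 3²) + (5·2 − (-4)²) = -40 + (-15) + (-6) = -61.
det M (expand along row 1) = (-3)·(-6) − 5·22 + 3·(-35) = -197.
Characteristic polynomial: λ³ − 4λ² − 61λ + 197 = 0.
Substitute λ = y + (tr M)/3 = y + 1.333333 to remove the quadratic term: y³ + p·y + q = 0 with p = s − (tr M)²/3 = -66.333333 and q = −2(tr M)³/27 + (tr M)·s/3 − det M = 110.925926.
Three real roots ⇒ use the trigonometric (Viète) form: r = 2√(−p/3) = 9.404491, φ = arccos(3q/(p·r)) = arccos(-0.533442) = 2.133461 rad.
y_k = r·cos(φ/3 − 2πk/3) for k = 0, 1, 2 gives y = 7.124930, 1.753535, -8.878466.
λ_k = y_k + 1.333333 gives λ = 8.4583, 3.0869, -7.5451 (check: the sum is 4.0000 = tr M).

Eigenvalues sorted in increasing order: [-7.5451, 3.0869, 8.4583].


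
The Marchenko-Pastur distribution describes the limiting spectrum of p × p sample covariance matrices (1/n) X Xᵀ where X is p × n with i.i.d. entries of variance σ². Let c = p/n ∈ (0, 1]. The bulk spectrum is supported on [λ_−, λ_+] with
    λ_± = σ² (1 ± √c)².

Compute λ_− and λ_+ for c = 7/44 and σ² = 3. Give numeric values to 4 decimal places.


c = 7/44 = 0.159091; √c = 0.398862.
λ_− = σ² (1 − √c)² = 3 · (1 − 0.398862)² = 3 · (0.601138)² = 1.084101.
λ_+ = σ² (1 + √c)² = 3 · (1 + 0.398862)² = 3 · (1.398862)² = 5.870445.

Rounded to 4 decimal places: λ_− ≈ 1.0841, λ_+ ≈ 5.8704.


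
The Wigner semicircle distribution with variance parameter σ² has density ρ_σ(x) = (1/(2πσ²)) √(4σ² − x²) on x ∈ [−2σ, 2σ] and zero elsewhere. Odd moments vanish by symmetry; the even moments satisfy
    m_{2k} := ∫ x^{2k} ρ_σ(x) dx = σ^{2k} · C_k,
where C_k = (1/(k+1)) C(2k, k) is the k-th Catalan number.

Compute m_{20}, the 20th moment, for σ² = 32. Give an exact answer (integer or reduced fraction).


By the scaled semicircle moment identity, m_{2k} = σ^{2k} · C_k with k = 10.
C_10 = (1/(k+1)) · C(2k, k) = (1/11) · C(20, 10) = (1/11) · 184756 = 16796.
σ^{2k} = (σ²)^k = (32)^10 = 1125899906842624.

Therefore m_{20} = σ^{20} · C_10 = 1125899906842624 · 16796 = 18910614835328712704.


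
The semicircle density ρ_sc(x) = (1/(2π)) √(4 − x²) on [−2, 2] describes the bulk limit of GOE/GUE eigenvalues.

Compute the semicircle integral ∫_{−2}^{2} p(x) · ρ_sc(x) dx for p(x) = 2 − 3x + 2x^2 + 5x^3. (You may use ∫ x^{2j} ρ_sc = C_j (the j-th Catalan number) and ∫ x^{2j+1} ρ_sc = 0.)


Write p(x) = Σ a_i x^i, split into monomials and integrate each against ρ_sc separately.
Using ∫ x^{2j} ρ_sc = C_j = (1/(j+1)) C(2j, j) (Catalan numbers) and ∫ x^{2j+1} ρ_sc = 0 (odd monomials vanish by symmetry):
  i = 0 (even): a_0 · C_{0} = 2 · 1 = 2
  i = 1 (odd): ∫ x^1 ρ_sc = 0 (vanishes)
  i = 2 (even): a_2 · C_{1} = 2 · 1 = 2
  i = 3 (odd): ∫ x^3 ρ_sc = 0 (vanishes)

Summing the contributions: ∫_{−2}^{2} p(x) ρ_sc(x) dx = 2 + 2 = 4.


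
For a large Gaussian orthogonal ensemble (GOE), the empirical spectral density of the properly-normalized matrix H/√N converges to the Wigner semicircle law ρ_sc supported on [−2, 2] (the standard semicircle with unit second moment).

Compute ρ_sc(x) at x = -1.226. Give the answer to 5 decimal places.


ρ_sc(x) = (1/(2π)) √(4 − x²). With x = -1.226:
  4 − x² = 4 − (-1.226)² = 4 − 1.503076 = 2.496924.
  √(4 − x²) = 1.580166.
  1/(2π) = 0.159155.
  ρ_sc(-1.226) = 0.159155 · 1.580166 = 0.251491.

Rounded to 5 decimal places: ρ_sc(-1.226) ≈ 0.25149.


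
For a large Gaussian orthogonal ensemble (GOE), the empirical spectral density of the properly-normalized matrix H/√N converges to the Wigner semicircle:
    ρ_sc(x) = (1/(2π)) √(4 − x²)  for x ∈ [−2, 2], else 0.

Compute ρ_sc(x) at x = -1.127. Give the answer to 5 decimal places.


ρ_sc(x) = (1/(2π)) √(4 − x²). With x = -1.127:
  4 − x² = 4 − (-1.127)² = 4 − 1.270129 = 2.729871.
  √(4 − x²) = 1.652232.
  1/(2π) = 0.159155.
  ρ_sc(-1.127) = 0.159155 · 1.652232 = 0.262961.

Rounded to 5 decimal places: ρ_sc(-1.127) ≈ 0.26296.


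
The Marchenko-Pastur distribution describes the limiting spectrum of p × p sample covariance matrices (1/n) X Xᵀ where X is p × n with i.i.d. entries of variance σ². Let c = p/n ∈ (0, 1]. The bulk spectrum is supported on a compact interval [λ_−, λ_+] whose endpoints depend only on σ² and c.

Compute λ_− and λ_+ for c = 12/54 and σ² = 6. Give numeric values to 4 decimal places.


c = 12/54 = 0.222222; √c = 0.471405.
λ_− = σ² (1 − √c)² = 6 · (1 − 0.471405)² = 6 · (0.528595)² = 1.676479.
λ_+ = σ² (1 + √c)² = 6 · (1 + 0.471405)² = 6 · (1.471405)² = 12.990188.

Rounded to 4 decimal places: λ_− ≈ 1.6765, λ_+ ≈ 12.9902.


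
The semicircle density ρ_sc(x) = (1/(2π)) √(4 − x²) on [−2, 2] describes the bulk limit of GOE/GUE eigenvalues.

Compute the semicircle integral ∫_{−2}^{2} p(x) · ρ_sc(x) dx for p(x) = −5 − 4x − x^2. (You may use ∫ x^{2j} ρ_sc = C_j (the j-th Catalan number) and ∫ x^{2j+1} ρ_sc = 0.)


Write p(x) = Σ a_i x^i, split into monomials and integrate each against ρ_sc separately.
Using ∫ x^{2j} ρ_sc = C_j = (1/(j+1)) C(2j, j) (Catalan numbers) and ∫ x^{2j+1} ρ_sc = 0 (odd monomials vanish by symmetry):
  i = 0 (even): a_0 · C_{0} = -5 · 1 = -5
  i = 1 (odd): ∫ x^1 ρ_sc = 0 (vanishes)
  i = 2 (even): a_2 · C_{1} = -1 · 1 = -1

Summing the contributions: ∫_{−2}^{2} p(x) ρ_sc(x) dx = (-5) + (-1) = -6.


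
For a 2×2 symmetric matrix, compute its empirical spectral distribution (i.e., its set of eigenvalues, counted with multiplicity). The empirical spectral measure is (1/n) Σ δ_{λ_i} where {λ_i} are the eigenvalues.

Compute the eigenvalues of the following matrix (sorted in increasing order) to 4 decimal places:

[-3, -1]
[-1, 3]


Since M is real symmetric, both eigenvalues are real; they are the roots of det(λI − M) = λ² − (tr M) λ + det M.
tr M = -3 + 3 = 0.
det M = (-3)·3 − (-1)² = -9 − 1 = -10.
Characteristic polynomial: λ² − 10 = 0.
Discriminant Δ = (tr M)² − 4·det M = 0 − (-40) = 40; √Δ = 6.324555.
λ = (tr M ± √Δ)/2 = (0 ± 6.324555)/2, giving (tr M − √Δ)/2 = -3.1623 and (tr M + √Δ)/2 = 3.1623.

Eigenvalues sorted in increasing order: [-3.1623, 3.1623].


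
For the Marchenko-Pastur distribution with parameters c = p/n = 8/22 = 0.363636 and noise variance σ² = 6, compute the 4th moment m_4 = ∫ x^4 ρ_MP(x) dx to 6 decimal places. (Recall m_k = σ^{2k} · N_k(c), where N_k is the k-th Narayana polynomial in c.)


E[X⁴] = σ⁸ (1 + 6c + 6c² + c³) (fourth MP moment). With σ² = 6 (so σ⁸ = 1296) and c = 8/22 = 0.363636: E[X⁴] = 1296 · (1 + 6·0.363636 + 6·(0.363636)² + (0.363636)³) = 1296 · 4.023291.

So E[X^4] = 5214.184823.


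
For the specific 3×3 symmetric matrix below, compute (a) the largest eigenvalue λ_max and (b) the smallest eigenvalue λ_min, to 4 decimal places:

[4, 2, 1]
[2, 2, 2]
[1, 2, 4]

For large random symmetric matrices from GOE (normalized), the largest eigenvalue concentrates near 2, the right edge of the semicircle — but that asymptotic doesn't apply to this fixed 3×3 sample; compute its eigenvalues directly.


Since M is real symmetric, all three eigenvalues are real; they are the roots of det(λI − M) = λ³ − (tr M) λ² + s λ − det M, where s is the sum of the principal 2×2 minors.
tr M = 4 + 2 + 4 = 10.
s = (4·2 − 2²) + (4·4 − 1²) + (2·4 − 2²) = 4 + 15 + 4 = 23.
det M (expand along row 1) = 4·4 − 2·6 + 1·2 = 6.
Characteristic polynomial: λ³ − 10λ² + 23λ − 6 = 0.
Substitute λ = y + (tr M)/3 = y + 3.333333 to remove the quadratic term: y³ + p·y + q = 0 with p = s − (tr M)²/3 = -10.333333 and q = −2(tr M)³/27 + (tr M)·s/3 − det M = -3.407407.
Three real roots ⇒ use the trigonometric (Viète) form: r = 2√(−p/3) = 3.711843, φ = arccos(3q/(p·r)) = arccos(0.266511) = 1.301025 rad.
y_k = r·cos(φ/3 − 2πk/3) for k = 0, 1, 2 gives y = 3.368229, -0.333333, -3.034895.
λ_k = y_k + 3.333333 gives λ = 6.7016, 3.0000, 0.2984 (check: the sum is 10.0000 = tr M).

Hence λ_max = 6.7016 and λ_min = 0.2984.


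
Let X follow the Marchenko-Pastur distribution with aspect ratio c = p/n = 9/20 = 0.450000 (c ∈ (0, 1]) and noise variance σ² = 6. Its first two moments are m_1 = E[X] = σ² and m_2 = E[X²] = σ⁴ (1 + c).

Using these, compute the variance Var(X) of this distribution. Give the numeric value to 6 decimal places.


m_1 = E[X] = σ² = 6, so m_1² = 36.
m_2 = E[X²] = σ⁴ (1 + c) = 36 · (1 + 0.450000) = 36 · 1.450000 = 52.200000.
(Note m_2 − m_1² simplifies to c · σ⁴ = 0.450000 · 36.)

Var(X) = m_2 − m_1² = 52.200000 − 36 = 16.200000.


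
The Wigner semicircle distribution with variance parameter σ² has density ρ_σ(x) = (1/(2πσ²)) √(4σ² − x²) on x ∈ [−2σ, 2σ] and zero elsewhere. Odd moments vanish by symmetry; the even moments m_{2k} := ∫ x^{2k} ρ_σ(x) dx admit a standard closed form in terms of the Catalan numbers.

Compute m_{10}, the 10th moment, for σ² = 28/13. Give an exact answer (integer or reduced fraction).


By the scaled semicircle moment identity, m_{2k} = σ^{2k} · C_k with k = 5.
C_5 = (1/(k+1)) · C(2k, k) = (1/6) · C(10, 5) = (1/6) · 252 = 42.
σ^{2k} = (σ²)^k = (28/13)^5 = 17210368/371293.

Therefore m_{10} = σ^{10} · C_5 = (17210368/371293) · 42 = 722835456/371293.


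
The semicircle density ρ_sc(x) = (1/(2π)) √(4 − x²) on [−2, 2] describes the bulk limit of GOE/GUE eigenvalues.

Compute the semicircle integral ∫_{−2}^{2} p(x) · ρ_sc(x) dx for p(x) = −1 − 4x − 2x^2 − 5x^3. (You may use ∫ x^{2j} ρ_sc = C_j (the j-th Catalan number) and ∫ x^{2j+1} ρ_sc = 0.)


Write p(x) = Σ a_i x^i, split into monomials and integrate each against ρ_sc separately.
Using ∫ x^{2j} ρ_sc = C_j = (1/(j+1)) C(2j, j) (Catalan numbers) and ∫ x^{2j+1} ρ_sc = 0 (odd monomials vanish by symmetry):
  i = 0 (even): a_0 · C_{0} = -1 · 1 = -1
  i = 1 (odd): ∫ x^1 ρ_sc = 0 (vanishes)
  i = 2 (even): a_2 · C_{1} = -2 · 1 = -2
  i = 3 (odd): ∫ x^3 ρ_sc = 0 (vanishes)

Summing the contributions: ∫_{−2}^{2} p(x) ρ_sc(x) dx = (-1) + (-2) = -3.


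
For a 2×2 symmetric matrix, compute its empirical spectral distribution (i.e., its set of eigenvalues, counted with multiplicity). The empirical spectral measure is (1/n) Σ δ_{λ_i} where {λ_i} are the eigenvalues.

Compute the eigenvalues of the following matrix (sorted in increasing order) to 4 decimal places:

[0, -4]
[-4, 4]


Since M is real symmetric, both eigenvalues are real; they are the roots of det(λI − M) = λ² − (tr M) λ + det M.
tr M = 0 + 4 = 4.
det M = 0·4 − (-4)² = 0 − 16 = -16.
Characteristic polynomial: λ² − 4λ − 16 = 0.
Discriminant Δ = (tr M)² − 4·det M = 16 − (-64) = 80; √Δ = 8.944272.
λ = (tr M ± √Δ)/2 = (4 ± 8.944272)/2, giving (tr M − √Δ)/2 = -2.4721 and (tr M + √Δ)/2 = 6.4721.

Eigenvalues sorted in increasing order: [-2.4721, 6.4721].


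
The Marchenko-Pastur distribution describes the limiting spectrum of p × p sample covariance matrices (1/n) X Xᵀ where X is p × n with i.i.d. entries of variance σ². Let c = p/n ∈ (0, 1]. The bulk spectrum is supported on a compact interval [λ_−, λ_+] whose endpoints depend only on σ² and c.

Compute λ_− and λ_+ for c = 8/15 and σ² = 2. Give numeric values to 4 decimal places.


c = 8/15 = 0.533333; √c = 0.730297.
λ_− = σ² (1 − √c)² = 2 · (1 − 0.730297)² = 2 · (0.269703)² = 0.145480.
λ_+ = σ² (1 + √c)² = 2 · (1 + 0.730297)² = 2 · (1.730297)² = 5.987854.

Rounded to 4 decimal places: λ_− ≈ 0.1455, λ_+ ≈ 5.9879.


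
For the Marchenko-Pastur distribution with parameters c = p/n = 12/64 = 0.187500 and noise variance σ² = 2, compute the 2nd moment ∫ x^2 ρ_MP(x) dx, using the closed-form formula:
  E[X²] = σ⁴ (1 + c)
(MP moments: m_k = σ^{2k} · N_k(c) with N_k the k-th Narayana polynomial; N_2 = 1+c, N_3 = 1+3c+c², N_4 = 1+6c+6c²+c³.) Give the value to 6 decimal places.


E[X²] = σ⁴ (1 + c) (second MP moment). With σ² = 2 (so σ⁴ = 4) and c = 12/64 = 0.187500: E[X²] = 4 · (1 + 0.187500) = 4 · 1.187500.

So E[X^2] = 4.750000.


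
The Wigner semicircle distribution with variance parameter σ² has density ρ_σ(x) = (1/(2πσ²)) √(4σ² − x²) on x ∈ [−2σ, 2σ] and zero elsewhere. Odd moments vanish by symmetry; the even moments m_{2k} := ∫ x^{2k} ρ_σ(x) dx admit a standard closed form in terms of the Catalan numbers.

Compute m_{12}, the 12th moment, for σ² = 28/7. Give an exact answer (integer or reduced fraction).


By the scaled semicircle moment identity, m_{2k} = σ^{2k} · C_k with k = 6.
C_6 = (1/(k+1)) · C(2k, k) = (1/7) · C(12, 6) = (1/7) · 924 = 132.
σ^{2k} = (σ²)^k = (28/7)^6 = 4096.

Therefore m_{12} = σ^{12} · C_6 = 4096 · 132 = 540672.
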